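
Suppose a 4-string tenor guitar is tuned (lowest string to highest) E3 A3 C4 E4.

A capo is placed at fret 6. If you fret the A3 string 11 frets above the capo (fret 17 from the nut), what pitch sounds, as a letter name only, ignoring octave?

The capo raises the open A3 by 6 semitones to Eb4; fretting 11 more gives A3 + 6 + 11 = A3 + 17 semitones, landing on D.

D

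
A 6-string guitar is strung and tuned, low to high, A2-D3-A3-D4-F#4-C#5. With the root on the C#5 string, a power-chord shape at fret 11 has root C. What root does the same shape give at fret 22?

B

Moving from fret 11 to fret 22 shifts the root by 11 semitones.
C up 11 semitones is B.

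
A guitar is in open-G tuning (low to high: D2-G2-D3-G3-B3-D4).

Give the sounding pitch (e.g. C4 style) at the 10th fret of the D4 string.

The open D4 string plus 10 semitones: D–D#–E–F–…–A#–B–C.
The walk passes from B into C once, so the octave number goes from 4 to 5.

C5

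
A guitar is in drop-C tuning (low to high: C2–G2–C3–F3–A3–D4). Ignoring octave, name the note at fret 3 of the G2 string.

The open G2 string plus 3 semitones: G–G#–A–A#.
(Equivalently spelled B♭.)

A♯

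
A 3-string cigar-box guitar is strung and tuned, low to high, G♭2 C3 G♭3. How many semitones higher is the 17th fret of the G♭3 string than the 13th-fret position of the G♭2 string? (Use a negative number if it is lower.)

G♭3 at fret 17 → B4 (MIDI 71); G♭2 at fret 13 → G3 (MIDI 55).
71 − 55 = 16, so the two pitches are 16 semitones apart.

16 semitones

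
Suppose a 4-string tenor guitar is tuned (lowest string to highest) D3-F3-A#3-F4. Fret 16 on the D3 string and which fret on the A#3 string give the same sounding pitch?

8

D3 at fret 16 is D3 + 16 semitones = F#4.
The open A#3 string is 8 semitones above the open D3, so the same pitch on the A#3 string lies at fret 16 − 8 = 8.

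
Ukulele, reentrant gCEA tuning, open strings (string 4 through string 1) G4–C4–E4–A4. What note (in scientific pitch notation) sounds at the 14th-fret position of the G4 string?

A5

The open G4 string plus 14 semitones: G–G#–A–A#–…–G–G#–A.
The walk passes from B into C once, so the octave number goes from 4 to 5.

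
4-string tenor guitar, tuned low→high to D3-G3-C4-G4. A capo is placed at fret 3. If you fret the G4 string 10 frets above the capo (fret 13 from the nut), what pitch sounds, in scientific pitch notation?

The capo raises the open G4 by 3 semitones to A♯4; fretting 10 more gives G4 + 3 + 10 = G4 + 13 semitones = G♯5.

G♯5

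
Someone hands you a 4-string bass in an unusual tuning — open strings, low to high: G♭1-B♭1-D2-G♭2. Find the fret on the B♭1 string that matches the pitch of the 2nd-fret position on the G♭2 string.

10

Fret 2 on G♭2 is MIDI 42 + 2 = 44 (A♭2). On the B♭1 string (open MIDI 34), that pitch is 44 − 34 = fret 10.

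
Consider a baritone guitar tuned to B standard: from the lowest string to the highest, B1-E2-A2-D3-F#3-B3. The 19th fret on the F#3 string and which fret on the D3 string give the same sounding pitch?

Fret 19 on F#3 is MIDI 54 + 19 = 73 (C#5). On the D3 string (open MIDI 50), that pitch is 73 − 50 = fret 23.

23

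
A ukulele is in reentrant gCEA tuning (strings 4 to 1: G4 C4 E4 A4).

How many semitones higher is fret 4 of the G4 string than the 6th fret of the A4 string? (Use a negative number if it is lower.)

G4 at fret 4 → B4 (MIDI 71); A4 at fret 6 → D♯5 (MIDI 75).
71 − 75 = -4, so the two pitches are 4 semitones apart.

-4 semitones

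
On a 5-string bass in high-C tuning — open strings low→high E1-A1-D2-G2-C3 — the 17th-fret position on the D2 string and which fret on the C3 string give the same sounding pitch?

7

D2 at fret 17 is D2 + 17 semitones = G3.
The open C3 string is 10 semitones above the open D2, so the same pitch on the C3 string lies at fret 17 − 10 = 7.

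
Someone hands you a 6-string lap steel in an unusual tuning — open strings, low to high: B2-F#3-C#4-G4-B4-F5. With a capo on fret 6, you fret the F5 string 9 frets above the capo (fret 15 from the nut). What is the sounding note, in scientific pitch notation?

The capo raises the open F5 by 6 semitones to B5; fretting 9 more gives F5 + 6 + 9 = F5 + 15 semitones = G#6.

G#6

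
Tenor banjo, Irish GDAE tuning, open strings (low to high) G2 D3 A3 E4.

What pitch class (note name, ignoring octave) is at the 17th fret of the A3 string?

D

Each fret is one semitone, so A3 + 17 = D.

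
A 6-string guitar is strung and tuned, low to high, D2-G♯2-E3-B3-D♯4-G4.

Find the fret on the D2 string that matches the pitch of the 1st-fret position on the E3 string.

15

E3 at fret 1 is E3 + 1 semitone = F3.
The open D2 string is 14 semitones below the open E3, so the same pitch on the D2 string lies at fret 1 + 14 = 15.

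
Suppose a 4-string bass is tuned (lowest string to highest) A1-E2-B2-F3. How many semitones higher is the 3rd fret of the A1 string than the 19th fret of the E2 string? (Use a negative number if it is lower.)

A1 at fret 3 → C2 (MIDI 36); E2 at fret 19 → B3 (MIDI 59).
36 − 59 = -23, so the two pitches are 23 semitones apart.

-23 semitones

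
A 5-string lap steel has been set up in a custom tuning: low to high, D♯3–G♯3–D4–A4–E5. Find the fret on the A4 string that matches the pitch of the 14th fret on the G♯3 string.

1

G♯3 at fret 14 is G♯3 + 14 semitones = A♯4.
The open A4 string is 13 semitones above the open G♯3, so the same pitch on the A4 string lies at fret 14 − 13 = 1.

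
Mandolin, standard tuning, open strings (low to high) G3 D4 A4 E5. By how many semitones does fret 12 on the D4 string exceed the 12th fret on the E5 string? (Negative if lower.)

D4 at fret 12 → D5 (MIDI 74); E5 at fret 12 → E6 (MIDI 88).
74 − 88 = -14, so the two pitches are 14 semitones apart.

-14 semitones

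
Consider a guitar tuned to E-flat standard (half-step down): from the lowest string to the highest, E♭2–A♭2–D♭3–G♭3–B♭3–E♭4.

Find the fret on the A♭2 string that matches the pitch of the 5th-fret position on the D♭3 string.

10

D♭3 at fret 5 is D♭3 + 5 semitones = G♭3.
The open A♭2 string is 5 semitones below the open D♭3, so the same pitch on the A♭2 string lies at fret 5 + 5 = 10.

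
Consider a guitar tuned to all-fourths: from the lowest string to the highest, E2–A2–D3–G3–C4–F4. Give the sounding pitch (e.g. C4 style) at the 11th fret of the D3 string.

D3 is MIDI 50. Adding 11 gives 61, which is C#4.
(Equivalently spelled Db4.)

C#4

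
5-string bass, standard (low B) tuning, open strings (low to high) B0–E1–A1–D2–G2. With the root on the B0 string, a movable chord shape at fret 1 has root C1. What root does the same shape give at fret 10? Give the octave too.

A1

Moving from fret 1 to fret 10 shifts the root by 9 semitones.
C1 up 9 semitones is A1.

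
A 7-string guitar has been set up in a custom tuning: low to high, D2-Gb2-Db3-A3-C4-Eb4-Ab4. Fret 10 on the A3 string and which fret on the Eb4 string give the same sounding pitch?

4

Fret 10 on A3 is MIDI 57 + 10 = 67 (G4). On the Eb4 string (open MIDI 63), that pitch is 67 − 63 = fret 4.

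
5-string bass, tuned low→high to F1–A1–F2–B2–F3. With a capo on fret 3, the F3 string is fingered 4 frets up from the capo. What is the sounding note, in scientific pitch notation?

The capo raises the open F3 by 3 semitones to Ab3; fretting 4 more gives F3 + 3 + 4 = F3 + 7 semitones = C4.

C4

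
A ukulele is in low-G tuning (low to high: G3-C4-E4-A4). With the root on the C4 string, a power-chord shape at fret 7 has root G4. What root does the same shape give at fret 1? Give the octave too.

C♯4

Moving from fret 7 to fret 1 shifts the root by -6 semitones.
G4 down 6 semitones is C♯4.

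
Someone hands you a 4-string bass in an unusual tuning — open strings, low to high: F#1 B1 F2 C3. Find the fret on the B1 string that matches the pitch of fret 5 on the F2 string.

F2 at fret 5 is F2 + 5 semitones = A#2.
The open B1 string is 6 semitones below the open F2, so the same pitch on the B1 string lies at fret 5 + 6 = 11.

11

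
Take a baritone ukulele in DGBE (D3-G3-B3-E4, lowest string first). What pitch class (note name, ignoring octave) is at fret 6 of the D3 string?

Each fret is one semitone, so D3 + 6 = G♯.
(Equivalently spelled A♭.)

G♯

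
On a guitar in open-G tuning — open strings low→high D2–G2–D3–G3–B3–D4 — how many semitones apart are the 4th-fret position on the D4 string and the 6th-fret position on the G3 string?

D4 at fret 4 → F♯4 (MIDI 66); G3 at fret 6 → C♯4 (MIDI 61).
66 − 61 = 5, so the two pitches are 5 semitones apart, with F♯4 the higher.

5 semitones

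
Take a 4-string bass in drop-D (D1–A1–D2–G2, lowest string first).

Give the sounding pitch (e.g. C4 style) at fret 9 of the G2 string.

E3

The open G2 string plus 9 semitones: G–G#–A–A#–B–C–C#–D–D#–E.
The walk passes from B into C once, so the octave number goes from 2 to 3.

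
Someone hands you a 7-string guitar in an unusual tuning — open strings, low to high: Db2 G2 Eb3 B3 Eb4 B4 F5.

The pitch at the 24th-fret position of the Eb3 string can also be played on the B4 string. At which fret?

4

Eb3 at fret 24 is Eb3 + 24 semitones = Eb5.
The open B4 string is 20 semitones above the open Eb3, so the same pitch on the B4 string lies at fret 24 − 20 = 4.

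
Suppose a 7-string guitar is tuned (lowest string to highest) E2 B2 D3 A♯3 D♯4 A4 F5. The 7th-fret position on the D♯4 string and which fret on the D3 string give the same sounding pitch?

D♯4 at fret 7 is D♯4 + 7 semitones = A♯4.
The open D3 string is 13 semitones below the open D♯4, so the same pitch on the D3 string lies at fret 7 + 13 = 20.

20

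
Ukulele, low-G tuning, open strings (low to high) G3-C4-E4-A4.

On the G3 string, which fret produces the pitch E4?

9

E4 is 9 semitones above the open G3 (G–G#–A–A#–B–C–C#–D–D#–E), so it sits at fret 9.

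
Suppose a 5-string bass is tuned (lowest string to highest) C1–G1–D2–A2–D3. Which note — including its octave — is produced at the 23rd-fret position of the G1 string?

F#3

Each fret is one semitone, so G1 + 23 = F#3.
(Equivalently spelled Gb3.)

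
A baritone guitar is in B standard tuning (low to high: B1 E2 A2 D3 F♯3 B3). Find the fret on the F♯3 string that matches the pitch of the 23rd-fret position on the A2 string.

14

A2 at fret 23 is A2 + 23 semitones = G♯4.
The open F♯3 string is 9 semitones above the open A2, so the same pitch on the F♯3 string lies at fret 23 − 9 = 14.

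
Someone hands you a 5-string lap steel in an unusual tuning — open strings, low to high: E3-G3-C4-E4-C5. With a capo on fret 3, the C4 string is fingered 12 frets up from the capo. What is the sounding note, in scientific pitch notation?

Eb5

The capo raises the open C4 by 3 semitones to Eb4; fretting 12 more gives C4 + 3 + 12 = C4 + 15 semitones = Eb5.
(Also written D#.)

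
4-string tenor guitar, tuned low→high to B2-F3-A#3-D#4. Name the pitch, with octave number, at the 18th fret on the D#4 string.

D#4 is MIDI 63. Adding 18 gives 81, which is A5.

A5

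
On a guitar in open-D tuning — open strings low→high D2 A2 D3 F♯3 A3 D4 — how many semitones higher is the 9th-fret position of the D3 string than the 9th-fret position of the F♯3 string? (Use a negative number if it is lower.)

-4 semitones

D3 at fret 9 → B3 (MIDI 59); F♯3 at fret 9 → D♯4 (MIDI 63).
59 − 63 = -4, so the two pitches are 4 semitones apart.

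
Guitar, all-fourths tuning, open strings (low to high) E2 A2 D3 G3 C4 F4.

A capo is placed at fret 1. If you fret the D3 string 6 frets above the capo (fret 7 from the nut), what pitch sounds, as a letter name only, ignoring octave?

A

The capo raises the open D3 by 1 semitone to D#3; fretting 6 more gives D3 + 1 + 6 = D3 + 7 semitones, landing on A.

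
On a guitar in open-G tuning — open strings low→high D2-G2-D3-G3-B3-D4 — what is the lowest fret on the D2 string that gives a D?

0

From D2, count semitones up the chromatic scale until reaching D: D — 0 steps.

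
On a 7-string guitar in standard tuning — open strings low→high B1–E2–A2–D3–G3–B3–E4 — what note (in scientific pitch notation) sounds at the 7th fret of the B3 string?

The open B3 string plus 7 semitones: B–C–C#–D–D#–E–F–F#.
The walk passes from B into C once, so the octave number goes from 3 to 4.

F♯4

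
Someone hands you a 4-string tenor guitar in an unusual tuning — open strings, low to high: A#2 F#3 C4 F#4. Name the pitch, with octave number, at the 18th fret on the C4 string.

F#5

Each fret is one semitone, so C4 + 18 = F#5.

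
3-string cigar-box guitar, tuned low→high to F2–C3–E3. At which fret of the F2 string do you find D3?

9

D3 is 9 semitones above the open F2 (F–F#–G–G#–A–A#–B–C–C#–D), so it sits at fret 9.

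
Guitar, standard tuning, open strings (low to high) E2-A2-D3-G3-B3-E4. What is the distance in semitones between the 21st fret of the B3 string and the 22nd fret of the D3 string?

8 semitones

B3 at fret 21 → G#5 (MIDI 80); D3 at fret 22 → C5 (MIDI 72).
80 − 72 = 8, so the two pitches are 8 semitones apart, with G#5 the higher.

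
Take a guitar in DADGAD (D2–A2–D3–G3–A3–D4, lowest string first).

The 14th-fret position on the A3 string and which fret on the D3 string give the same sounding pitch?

21

Fret 14 on A3 is MIDI 57 + 14 = 71 (B4). On the D3 string (open MIDI 50), that pitch is 71 − 50 = fret 21.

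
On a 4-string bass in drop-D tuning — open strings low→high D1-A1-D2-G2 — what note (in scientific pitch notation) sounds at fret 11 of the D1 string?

C♯2

D1 is MIDI 26. Adding 11 gives 37, which is C♯2.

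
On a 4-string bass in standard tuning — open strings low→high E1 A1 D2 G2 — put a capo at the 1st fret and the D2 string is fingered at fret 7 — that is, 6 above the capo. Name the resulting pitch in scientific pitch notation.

A2

The capo raises the open D2 by 1 semitone to D♯2; fretting 6 more gives D2 + 1 + 6 = D2 + 7 semitones = A2.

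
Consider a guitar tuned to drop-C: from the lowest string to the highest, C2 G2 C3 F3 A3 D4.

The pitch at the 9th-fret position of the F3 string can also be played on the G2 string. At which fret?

Fret 9 on F3 is MIDI 53 + 9 = 62 (D4). On the G2 string (open MIDI 43), that pitch is 62 − 43 = fret 19.

19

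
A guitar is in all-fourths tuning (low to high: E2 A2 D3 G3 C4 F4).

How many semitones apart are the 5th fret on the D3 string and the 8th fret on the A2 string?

D3 at fret 5 → G3 (MIDI 55); A2 at fret 8 → F3 (MIDI 53).
55 − 53 = 2, so the two pitches are 2 semitones apart, with G3 the higher.

2 semitones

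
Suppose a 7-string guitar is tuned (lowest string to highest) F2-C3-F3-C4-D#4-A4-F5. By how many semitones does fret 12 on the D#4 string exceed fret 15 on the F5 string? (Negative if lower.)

D#4 at fret 12 → D#5 (MIDI 75); F5 at fret 15 → G#6 (MIDI 92).
75 − 92 = -17, so the two pitches are 17 semitones apart.

-17 semitones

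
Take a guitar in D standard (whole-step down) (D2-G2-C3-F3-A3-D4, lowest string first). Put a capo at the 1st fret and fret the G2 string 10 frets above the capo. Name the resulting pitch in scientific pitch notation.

The capo raises the open G2 by 1 semitone to G♯2; fretting 10 more gives G2 + 1 + 10 = G2 + 11 semitones = F♯3.
(Also written G♭.)

F♯3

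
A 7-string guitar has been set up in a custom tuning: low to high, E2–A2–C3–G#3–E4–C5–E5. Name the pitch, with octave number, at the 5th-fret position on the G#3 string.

G#3 is MIDI 56. Adding 5 gives 61, which is C#4.
(Equivalently spelled Db4.)

C#4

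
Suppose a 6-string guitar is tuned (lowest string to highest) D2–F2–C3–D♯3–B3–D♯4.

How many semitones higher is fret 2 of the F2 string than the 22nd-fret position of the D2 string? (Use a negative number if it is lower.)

-17 semitones

F2 at fret 2 → G2 (MIDI 43); D2 at fret 22 → C4 (MIDI 60).
43 − 60 = -17, so the two pitches are 17 semitones apart.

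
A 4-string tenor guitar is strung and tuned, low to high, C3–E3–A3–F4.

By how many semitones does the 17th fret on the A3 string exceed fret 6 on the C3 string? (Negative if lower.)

20 semitones

A3 at fret 17 → D5 (MIDI 74); C3 at fret 6 → F#3 (MIDI 54).
74 − 54 = 20, so the two pitches are 20 semitones apart.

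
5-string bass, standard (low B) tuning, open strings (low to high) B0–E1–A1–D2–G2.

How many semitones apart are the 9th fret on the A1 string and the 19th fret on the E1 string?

5 semitones

A1 at fret 9 → F#2 (MIDI 42); E1 at fret 19 → B2 (MIDI 47).
42 − 47 = -5, so the two pitches are 5 semitones apart, with B2 the higher.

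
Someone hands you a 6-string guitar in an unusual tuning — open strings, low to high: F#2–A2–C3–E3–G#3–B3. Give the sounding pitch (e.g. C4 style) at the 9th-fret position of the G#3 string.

F4

The open G#3 string plus 9 semitones: G#–A–A#–B–C–C#–D–D#–E–F.
The walk passes from B into C once, so the octave number goes from 3 to 4.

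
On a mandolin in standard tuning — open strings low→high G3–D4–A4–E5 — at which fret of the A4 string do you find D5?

D5 is 5 semitones above the open A4 (A–A#–B–C–C#–D), so it sits at fret 5.

5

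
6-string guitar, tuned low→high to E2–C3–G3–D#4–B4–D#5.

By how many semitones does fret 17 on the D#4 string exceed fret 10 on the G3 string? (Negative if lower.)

D#4 at fret 17 → G#5 (MIDI 80); G3 at fret 10 → F4 (MIDI 65).
80 − 65 = 15, so the two pitches are 15 semitones apart.

15 semitones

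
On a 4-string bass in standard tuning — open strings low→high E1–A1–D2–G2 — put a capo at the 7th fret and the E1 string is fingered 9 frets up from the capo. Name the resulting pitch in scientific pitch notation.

The capo raises the open E1 by 7 semitones to B1; fretting 9 more gives E1 + 7 + 9 = E1 + 16 semitones = G#2.

G#2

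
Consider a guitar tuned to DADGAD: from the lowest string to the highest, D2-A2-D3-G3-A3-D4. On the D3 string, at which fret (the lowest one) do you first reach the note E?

From D3, count semitones up the chromatic scale until reaching E: D–D#–E — 2 steps.

2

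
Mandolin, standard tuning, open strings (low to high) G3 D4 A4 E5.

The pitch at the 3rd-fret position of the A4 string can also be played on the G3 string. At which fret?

Fret 3 on A4 is MIDI 69 + 3 = 72 (C5). On the G3 string (open MIDI 55), that pitch is 72 − 55 = fret 17.

17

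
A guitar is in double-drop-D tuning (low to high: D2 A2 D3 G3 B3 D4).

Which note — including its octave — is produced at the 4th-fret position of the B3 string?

D♯4

The open B3 string plus 4 semitones: B–C–C#–D–D#.
The walk passes from B into C once, so the octave number goes from 3 to 4.
(Equivalently spelled E♭4.)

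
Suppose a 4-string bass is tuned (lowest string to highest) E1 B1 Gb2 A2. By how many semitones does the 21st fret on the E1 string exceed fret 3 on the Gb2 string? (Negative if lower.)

E1 at fret 21 → Db3 (MIDI 49); Gb2 at fret 3 → A2 (MIDI 45).
49 − 45 = 4, so the two pitches are 4 semitones apart.

4 semitones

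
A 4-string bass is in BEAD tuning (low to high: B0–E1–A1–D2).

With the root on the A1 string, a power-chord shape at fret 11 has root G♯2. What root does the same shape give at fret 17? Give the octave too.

Moving from fret 11 to fret 17 shifts the root by 6 semitones.
G♯2 up 6 semitones is D3.

D3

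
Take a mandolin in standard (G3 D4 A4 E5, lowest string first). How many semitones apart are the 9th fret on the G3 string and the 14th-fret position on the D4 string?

12 semitones

G3 at fret 9 → E4 (MIDI 64); D4 at fret 14 → E5 (MIDI 76).
64 − 76 = -12, so the two pitches are 12 semitones apart, with E5 the higher.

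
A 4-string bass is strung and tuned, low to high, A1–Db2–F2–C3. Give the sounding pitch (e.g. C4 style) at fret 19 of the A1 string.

A1 is MIDI 33. Adding 19 gives 52, which is E3.

E3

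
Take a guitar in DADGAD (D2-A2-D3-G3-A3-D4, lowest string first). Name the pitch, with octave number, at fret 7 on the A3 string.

E4

Each fret is one semitone, so A3 + 7 = E4.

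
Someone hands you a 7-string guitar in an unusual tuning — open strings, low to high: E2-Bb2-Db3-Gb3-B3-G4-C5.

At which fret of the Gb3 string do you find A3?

3

A3 is 3 semitones above the open Gb3 (Gb–G–Ab–A), so it sits at fret 3.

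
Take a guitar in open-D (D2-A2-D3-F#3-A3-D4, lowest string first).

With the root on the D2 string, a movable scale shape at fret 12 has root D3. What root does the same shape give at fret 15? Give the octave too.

Moving from fret 12 to fret 15 shifts the root by 3 semitones.
D3 up 3 semitones is F3.

F3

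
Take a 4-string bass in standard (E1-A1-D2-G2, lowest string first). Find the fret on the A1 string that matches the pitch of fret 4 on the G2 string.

Fret 4 on G2 is MIDI 43 + 4 = 47 (B2). On the A1 string (open MIDI 33), that pitch is 47 − 33 = fret 14.

14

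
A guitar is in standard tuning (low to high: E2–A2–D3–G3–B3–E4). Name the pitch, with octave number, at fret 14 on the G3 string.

A4

The open G3 string plus 14 semitones: G–G#–A–A#–…–G–G#–A.
The walk passes from B into C once, so the octave number goes from 3 to 4.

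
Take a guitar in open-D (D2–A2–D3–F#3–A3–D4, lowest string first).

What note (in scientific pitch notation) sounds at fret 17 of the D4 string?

Each fret is one semitone, so D4 + 17 = G5.

G5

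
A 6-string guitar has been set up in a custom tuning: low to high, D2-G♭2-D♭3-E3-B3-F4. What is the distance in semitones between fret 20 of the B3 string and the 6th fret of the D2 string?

B3 at fret 20 → G5 (MIDI 79); D2 at fret 6 → A♭2 (MIDI 44).
79 − 44 = 35, so the two pitches are 35 semitones apart, with G5 the higher.

35 semitones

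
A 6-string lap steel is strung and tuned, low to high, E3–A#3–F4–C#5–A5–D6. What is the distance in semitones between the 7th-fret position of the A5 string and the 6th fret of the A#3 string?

A5 at fret 7 → E6 (MIDI 88); A#3 at fret 6 → E4 (MIDI 64).
88 − 64 = 24, so the two pitches are 24 semitones apart, with E6 the higher.

24 semitones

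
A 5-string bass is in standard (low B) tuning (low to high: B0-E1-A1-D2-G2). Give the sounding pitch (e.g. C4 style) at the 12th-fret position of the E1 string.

The open E1 string plus 12 semitones: E–F–F#–G–…–D–D#–E.
The walk passes from B into C once, so the octave number goes from 1 to 2.

E2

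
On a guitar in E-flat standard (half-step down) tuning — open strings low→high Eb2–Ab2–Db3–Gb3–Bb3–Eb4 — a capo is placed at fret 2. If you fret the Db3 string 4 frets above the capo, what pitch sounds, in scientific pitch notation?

G3

The capo raises the open Db3 by 2 semitones to Eb3; fretting 4 more gives Db3 + 2 + 4 = Db3 + 6 semitones = G3.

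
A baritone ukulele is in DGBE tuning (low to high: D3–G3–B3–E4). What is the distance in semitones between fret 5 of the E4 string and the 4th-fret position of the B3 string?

E4 at fret 5 → A4 (MIDI 69); B3 at fret 4 → D#4 (MIDI 63).
69 − 63 = 6, so the two pitches are 6 semitones apart, with A4 the higher.

6 semitones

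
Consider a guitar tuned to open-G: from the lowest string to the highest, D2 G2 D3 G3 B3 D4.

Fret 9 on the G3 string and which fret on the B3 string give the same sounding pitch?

Fret 9 on G3 is MIDI 55 + 9 = 64 (E4). On the B3 string (open MIDI 59), that pitch is 64 − 59 = fret 5.

5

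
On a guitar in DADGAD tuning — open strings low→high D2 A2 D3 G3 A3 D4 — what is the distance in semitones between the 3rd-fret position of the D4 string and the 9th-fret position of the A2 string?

D4 at fret 3 → F4 (MIDI 65); A2 at fret 9 → F#3 (MIDI 54).
65 − 54 = 11, so the two pitches are 11 semitones apart, with F4 the higher.

11 semitones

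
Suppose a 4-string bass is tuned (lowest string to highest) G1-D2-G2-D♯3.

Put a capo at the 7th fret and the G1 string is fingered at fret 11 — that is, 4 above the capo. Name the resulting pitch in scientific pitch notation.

F♯2

The capo raises the open G1 by 7 semitones to D2; fretting 4 more gives G1 + 7 + 4 = G1 + 11 semitones = F♯2.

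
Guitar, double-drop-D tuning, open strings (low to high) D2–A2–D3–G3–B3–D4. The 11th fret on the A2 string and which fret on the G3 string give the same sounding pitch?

1

A2 at fret 11 is A2 + 11 semitones = G#3.
The open G3 string is 10 semitones above the open A2, so the same pitch on the G3 string lies at fret 11 − 10 = 1.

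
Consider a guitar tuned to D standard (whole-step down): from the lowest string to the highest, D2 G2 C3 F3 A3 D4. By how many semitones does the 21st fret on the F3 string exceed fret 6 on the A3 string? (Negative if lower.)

F3 at fret 21 → D5 (MIDI 74); A3 at fret 6 → D#4 (MIDI 63).
74 − 63 = 11, so the two pitches are 11 semitones apart.

11 semitones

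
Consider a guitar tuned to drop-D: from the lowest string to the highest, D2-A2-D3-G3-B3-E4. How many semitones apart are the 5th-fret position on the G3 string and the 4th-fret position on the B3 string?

3 semitones

G3 at fret 5 → C4 (MIDI 60); B3 at fret 4 → D♯4 (MIDI 63).
60 − 63 = -3, so the two pitches are 3 semitones apart, with D♯4 the higher.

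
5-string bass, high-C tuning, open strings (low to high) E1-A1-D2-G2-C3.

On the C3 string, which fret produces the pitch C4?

12

C4 is 12 semitones above the open C3 (C–C#–D–D#–…–A#–B–C), so it sits at fret 12.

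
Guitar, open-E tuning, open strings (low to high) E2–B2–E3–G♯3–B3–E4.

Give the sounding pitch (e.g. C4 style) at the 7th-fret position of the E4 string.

B4

E4 is MIDI 64. Adding 7 gives 71, which is B4.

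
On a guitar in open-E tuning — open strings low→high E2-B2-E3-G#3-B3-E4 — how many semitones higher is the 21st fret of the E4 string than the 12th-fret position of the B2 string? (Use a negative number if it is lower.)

E4 at fret 21 → C#6 (MIDI 85); B2 at fret 12 → B3 (MIDI 59).
85 − 59 = 26, so the two pitches are 26 semitones apart.

26 semitones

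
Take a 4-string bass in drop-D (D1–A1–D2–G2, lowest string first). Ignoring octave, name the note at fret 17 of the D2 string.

Each fret is one semitone, so D2 + 17 = G.

G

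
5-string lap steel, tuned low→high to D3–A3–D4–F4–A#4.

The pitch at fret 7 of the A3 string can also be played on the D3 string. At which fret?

14

A3 at fret 7 is A3 + 7 semitones = E4.
The open D3 string is 7 semitones below the open A3, so the same pitch on the D3 string lies at fret 7 + 7 = 14.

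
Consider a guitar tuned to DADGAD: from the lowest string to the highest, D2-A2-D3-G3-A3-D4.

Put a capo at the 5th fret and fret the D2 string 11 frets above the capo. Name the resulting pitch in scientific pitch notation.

The capo raises the open D2 by 5 semitones to G2; fretting 11 more gives D2 + 5 + 11 = D2 + 16 semitones = F♯3.
(Also written G♭.)

F♯3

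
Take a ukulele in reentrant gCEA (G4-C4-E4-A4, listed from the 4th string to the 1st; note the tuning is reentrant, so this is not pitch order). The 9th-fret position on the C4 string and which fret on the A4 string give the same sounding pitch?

0

Fret 9 on C4 is MIDI 60 + 9 = 69 (A4). On the A4 string (open MIDI 69), that pitch is 69 − 69 = fret 0.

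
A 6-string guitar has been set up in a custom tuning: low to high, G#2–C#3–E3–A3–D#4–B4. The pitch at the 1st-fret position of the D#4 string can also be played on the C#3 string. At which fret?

D#4 at fret 1 is D#4 + 1 semitone = E4.
The open C#3 string is 14 semitones below the open D#4, so the same pitch on the C#3 string lies at fret 1 + 14 = 15.

15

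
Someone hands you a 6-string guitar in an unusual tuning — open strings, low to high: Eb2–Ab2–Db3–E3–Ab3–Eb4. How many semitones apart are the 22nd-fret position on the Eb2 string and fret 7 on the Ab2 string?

Eb2 at fret 22 → Db4 (MIDI 61); Ab2 at fret 7 → Eb3 (MIDI 51).
61 − 51 = 10, so the two pitches are 10 semitones apart, with Db4 the higher.

10 semitones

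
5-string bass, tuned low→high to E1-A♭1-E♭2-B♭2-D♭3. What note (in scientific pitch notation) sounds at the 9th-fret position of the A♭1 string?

F2

A♭1 is MIDI 32. Adding 9 gives 41, which is F2.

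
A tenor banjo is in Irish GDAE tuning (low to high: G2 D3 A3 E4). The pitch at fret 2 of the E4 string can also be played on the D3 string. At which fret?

16

E4 at fret 2 is E4 + 2 semitones = F♯4.
The open D3 string is 14 semitones below the open E4, so the same pitch on the D3 string lies at fret 2 + 14 = 16.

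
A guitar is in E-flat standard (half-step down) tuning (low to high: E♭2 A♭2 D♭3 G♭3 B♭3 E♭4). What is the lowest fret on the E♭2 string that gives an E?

1

From E♭2, count semitones up the chromatic scale until reaching E: Eb–E — 1 step.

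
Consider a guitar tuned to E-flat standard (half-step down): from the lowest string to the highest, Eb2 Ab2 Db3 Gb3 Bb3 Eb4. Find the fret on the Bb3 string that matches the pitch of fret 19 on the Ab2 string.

5

Fret 19 on Ab2 is MIDI 44 + 19 = 63 (Eb4). On the Bb3 string (open MIDI 58), that pitch is 63 − 58 = fret 5.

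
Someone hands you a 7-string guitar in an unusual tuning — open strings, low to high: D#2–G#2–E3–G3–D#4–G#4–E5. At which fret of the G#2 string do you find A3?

A3 is 13 semitones above the open G#2 (G#–A–A#–B–…–G–G#–A), so it sits at fret 13.

13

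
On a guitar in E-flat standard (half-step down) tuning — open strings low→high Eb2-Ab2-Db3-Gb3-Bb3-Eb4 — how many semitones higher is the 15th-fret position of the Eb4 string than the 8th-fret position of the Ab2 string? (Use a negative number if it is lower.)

26 semitones

Eb4 at fret 15 → Gb5 (MIDI 78); Ab2 at fret 8 → E3 (MIDI 52).
78 − 52 = 26, so the two pitches are 26 semitones apart.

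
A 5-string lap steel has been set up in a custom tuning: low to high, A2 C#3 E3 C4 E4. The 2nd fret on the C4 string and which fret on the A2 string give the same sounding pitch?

C4 at fret 2 is C4 + 2 semitones = D4.
The open A2 string is 15 semitones below the open C4, so the same pitch on the A2 string lies at fret 2 + 15 = 17.

17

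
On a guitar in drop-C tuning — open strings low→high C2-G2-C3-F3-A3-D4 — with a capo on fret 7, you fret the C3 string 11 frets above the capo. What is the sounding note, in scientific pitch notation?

F♯4

The capo raises the open C3 by 7 semitones to G3; fretting 11 more gives C3 + 7 + 11 = C3 + 18 semitones = F♯4.
(Also written G♭.)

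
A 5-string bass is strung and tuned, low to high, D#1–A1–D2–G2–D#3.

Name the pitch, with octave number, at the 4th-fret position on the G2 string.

The open G2 string plus 4 semitones: G–G#–A–A#–B.
No B→C boundary is crossed, so the octave stays at 2.

B2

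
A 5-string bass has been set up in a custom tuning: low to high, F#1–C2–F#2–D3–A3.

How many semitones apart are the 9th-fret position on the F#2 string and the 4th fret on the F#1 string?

17 semitones

F#2 at fret 9 → D#3 (MIDI 51); F#1 at fret 4 → A#1 (MIDI 34).
51 − 34 = 17, so the two pitches are 17 semitones apart, with D#3 the higher.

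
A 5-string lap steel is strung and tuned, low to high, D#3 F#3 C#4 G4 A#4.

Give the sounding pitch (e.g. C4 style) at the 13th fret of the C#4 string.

C#4 is MIDI 61. Adding 13 gives 74, which is D5.

D5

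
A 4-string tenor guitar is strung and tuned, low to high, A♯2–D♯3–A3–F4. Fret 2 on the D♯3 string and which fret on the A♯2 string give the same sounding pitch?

7

D♯3 at fret 2 is D♯3 + 2 semitones = F3.
The open A♯2 string is 5 semitones below the open D♯3, so the same pitch on the A♯2 string lies at fret 2 + 5 = 7.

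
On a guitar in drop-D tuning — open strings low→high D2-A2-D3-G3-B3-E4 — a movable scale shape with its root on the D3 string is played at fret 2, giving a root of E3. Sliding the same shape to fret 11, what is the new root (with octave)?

C#4

Moving from fret 2 to fret 11 shifts the root by 9 semitones.
E3 up 9 semitones is C#4.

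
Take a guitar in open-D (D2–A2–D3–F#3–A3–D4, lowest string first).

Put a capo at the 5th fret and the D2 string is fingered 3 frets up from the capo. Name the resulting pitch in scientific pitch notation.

The capo raises the open D2 by 5 semitones to G2; fretting 3 more gives D2 + 5 + 3 = D2 + 8 semitones = A#2.
(Also written Bb.)

A#2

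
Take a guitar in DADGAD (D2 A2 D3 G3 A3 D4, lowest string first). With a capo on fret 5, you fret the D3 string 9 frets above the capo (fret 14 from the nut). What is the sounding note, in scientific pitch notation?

E4

The capo raises the open D3 by 5 semitones to G3; fretting 9 more gives D3 + 5 + 9 = D3 + 14 semitones = E4.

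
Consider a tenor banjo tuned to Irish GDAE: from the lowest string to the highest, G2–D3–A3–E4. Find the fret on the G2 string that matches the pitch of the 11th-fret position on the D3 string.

18

D3 at fret 11 is D3 + 11 semitones = C♯4.
The open G2 string is 7 semitones below the open D3, so the same pitch on the G2 string lies at fret 11 + 7 = 18.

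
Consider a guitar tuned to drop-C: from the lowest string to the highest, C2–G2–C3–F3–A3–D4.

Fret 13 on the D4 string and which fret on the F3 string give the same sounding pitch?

D4 at fret 13 is D4 + 13 semitones = D♯5.
The open F3 string is 9 semitones below the open D4, so the same pitch on the F3 string lies at fret 13 + 9 = 22.

22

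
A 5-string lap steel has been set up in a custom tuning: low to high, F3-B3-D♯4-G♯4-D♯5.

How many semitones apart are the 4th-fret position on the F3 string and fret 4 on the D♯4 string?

F3 at fret 4 → A3 (MIDI 57); D♯4 at fret 4 → G4 (MIDI 67).
57 − 67 = -10, so the two pitches are 10 semitones apart, with G4 the higher.

10 semitones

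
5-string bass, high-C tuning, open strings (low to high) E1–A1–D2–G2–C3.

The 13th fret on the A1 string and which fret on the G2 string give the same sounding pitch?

3

Fret 13 on A1 is MIDI 33 + 13 = 46 (A♯2). On the G2 string (open MIDI 43), that pitch is 46 − 43 = fret 3.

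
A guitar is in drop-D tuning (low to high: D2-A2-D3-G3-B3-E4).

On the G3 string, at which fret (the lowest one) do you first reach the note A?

2

From G3, count semitones up the chromatic scale until reaching A: G–G#–A — 2 steps.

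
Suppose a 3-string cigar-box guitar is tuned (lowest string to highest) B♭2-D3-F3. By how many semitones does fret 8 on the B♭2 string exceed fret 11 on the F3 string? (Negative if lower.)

-10 semitones

B♭2 at fret 8 → G♭3 (MIDI 54); F3 at fret 11 → E4 (MIDI 64).
54 − 64 = -10, so the two pitches are 10 semitones apart.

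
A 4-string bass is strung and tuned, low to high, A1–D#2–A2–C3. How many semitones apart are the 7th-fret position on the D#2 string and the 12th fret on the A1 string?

1 semitone

D#2 at fret 7 → A#2 (MIDI 46); A1 at fret 12 → A2 (MIDI 45).
46 − 45 = 1, so the two pitches are 1 semitone apart, with A#2 the higher.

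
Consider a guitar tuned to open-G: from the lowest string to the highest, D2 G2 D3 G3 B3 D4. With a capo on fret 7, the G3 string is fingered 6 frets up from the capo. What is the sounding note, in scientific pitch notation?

The capo raises the open G3 by 7 semitones to D4; fretting 6 more gives G3 + 7 + 6 = G3 + 13 semitones = G♯4.
(Also written A♭.)

G♯4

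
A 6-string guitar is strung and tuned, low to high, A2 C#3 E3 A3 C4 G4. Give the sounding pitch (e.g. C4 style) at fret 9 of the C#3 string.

A#3

The open C#3 string plus 9 semitones: C#–D–D#–E–F–F#–G–G#–A–A#.
No B→C boundary is crossed, so the octave stays at 3.
(Equivalently spelled Bb3.)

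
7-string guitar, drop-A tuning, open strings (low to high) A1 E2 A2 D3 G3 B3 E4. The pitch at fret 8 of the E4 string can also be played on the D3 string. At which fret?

E4 at fret 8 is E4 + 8 semitones = C5.
The open D3 string is 14 semitones below the open E4, so the same pitch on the D3 string lies at fret 8 + 14 = 22.

22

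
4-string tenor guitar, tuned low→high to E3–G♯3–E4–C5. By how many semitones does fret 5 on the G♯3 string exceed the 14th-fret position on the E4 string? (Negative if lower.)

G♯3 at fret 5 → C♯4 (MIDI 61); E4 at fret 14 → F♯5 (MIDI 78).
61 − 78 = -17, so the two pitches are 17 semitones apart.

-17 semitones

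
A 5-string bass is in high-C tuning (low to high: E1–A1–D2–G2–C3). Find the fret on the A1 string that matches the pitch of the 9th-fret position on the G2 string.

19

Fret 9 on G2 is MIDI 43 + 9 = 52 (E3). On the A1 string (open MIDI 33), that pitch is 52 − 33 = fret 19.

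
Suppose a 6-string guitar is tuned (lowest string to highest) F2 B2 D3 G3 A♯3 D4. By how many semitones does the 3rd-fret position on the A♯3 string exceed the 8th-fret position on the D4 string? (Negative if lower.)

-9 semitones

A♯3 at fret 3 → C♯4 (MIDI 61); D4 at fret 8 → A♯4 (MIDI 70).
61 − 70 = -9, so the two pitches are 9 semitones apart.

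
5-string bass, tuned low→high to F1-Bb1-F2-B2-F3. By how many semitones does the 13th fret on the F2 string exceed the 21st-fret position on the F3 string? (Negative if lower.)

-20 semitones

F2 at fret 13 → Gb3 (MIDI 54); F3 at fret 21 → D5 (MIDI 74).
54 − 74 = -20, so the two pitches are 20 semitones apart.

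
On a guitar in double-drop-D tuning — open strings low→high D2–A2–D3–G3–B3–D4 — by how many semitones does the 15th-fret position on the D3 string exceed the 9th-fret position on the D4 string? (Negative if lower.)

D3 at fret 15 → F4 (MIDI 65); D4 at fret 9 → B4 (MIDI 71).
65 − 71 = -6, so the two pitches are 6 semitones apart.

-6 semitones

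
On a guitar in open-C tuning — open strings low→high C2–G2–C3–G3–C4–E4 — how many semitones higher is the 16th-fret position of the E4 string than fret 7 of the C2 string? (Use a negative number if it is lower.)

E4 at fret 16 → G♯5 (MIDI 80); C2 at fret 7 → G2 (MIDI 43).
80 − 43 = 37, so the two pitches are 37 semitones apart.

37 semitones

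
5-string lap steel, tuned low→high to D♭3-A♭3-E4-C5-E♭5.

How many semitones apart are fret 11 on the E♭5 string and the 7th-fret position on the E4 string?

E♭5 at fret 11 → D6 (MIDI 86); E4 at fret 7 → B4 (MIDI 71).
86 − 71 = 15, so the two pitches are 15 semitones apart, with D6 the higher.

15 semitones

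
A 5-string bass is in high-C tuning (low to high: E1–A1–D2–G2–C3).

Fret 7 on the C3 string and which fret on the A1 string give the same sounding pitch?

Fret 7 on C3 is MIDI 48 + 7 = 55 (G3). On the A1 string (open MIDI 33), that pitch is 55 − 33 = fret 22.

22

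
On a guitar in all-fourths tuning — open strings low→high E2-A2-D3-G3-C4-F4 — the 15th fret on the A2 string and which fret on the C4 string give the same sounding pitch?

0

Fret 15 on A2 is MIDI 45 + 15 = 60 (C4). On the C4 string (open MIDI 60), that pitch is 60 − 60 = fret 0.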